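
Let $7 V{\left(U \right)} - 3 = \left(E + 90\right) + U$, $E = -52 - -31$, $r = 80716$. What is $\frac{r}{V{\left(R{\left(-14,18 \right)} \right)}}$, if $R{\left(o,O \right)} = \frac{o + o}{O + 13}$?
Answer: $\frac{4378843}{551} \approx 7947.1$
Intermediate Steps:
$R{\left(o,O \right)} = \frac{2 o}{13 + O}$
$E = -21$ ($E = -52 + 31 = -21$)
$V{\left(U \right)} = \frac{72}{7} + \frac{U}{7}$ ($V{\left(U \right)} = \frac{3}{7} + \frac{\left(-21 + 90\right) + U}{7} = \frac{3}{7} + \frac{69 + U}{7} = \frac{3}{7} + \left(\frac{69}{7} + \frac{U}{7}\right) = \frac{72}{7} + \frac{U}{7}$)
$\frac{r}{V{\left(R{\left(-14,18 \right)} \right)}} = \frac{80716}{\frac{72}{7} + \frac{2 \left(-14\right) \frac{1}{13 + 18}}{7}} = \frac{80716}{\frac{72}{7} + \frac{2 \left(-14\right) \frac{1}{31}}{7}} = \frac{80716}{\frac{72}{7} + \frac{1}{7} \left(- \frac{28}{31}\right)} = \frac{80716}{\frac{72}{7} - \frac{4}{31}} = \frac{80716}{\frac{2204}{217}} = 80716 \cdot \frac{217}{2204} = \frac{4378843}{551}$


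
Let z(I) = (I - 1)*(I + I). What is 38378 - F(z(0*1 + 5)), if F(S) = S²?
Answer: 36778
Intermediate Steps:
z(I) = 2*I*(-1 + I) (z(I) = (-1 + I)*(2*I) = 2*I*(-1 + I))
38378 - F(z(0*1 + 5)) = 38378 - (2*(0*1 + 5)*(-1 + (0*1 + 5)))² = 38378 - (2*(0 + 5)*(-1 + (0 + 5)))² = 38378 - (2*5*(-1 + 5))² = 38378 - (2*5*4)² = 38378 - 1*40² = 38378 - 1*1600 = 38378 - 1600 = 36778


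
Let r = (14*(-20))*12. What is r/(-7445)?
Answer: 672/1489 ≈ 0.45131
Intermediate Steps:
r = -3360 (r = -280*12 = -3360)
r/(-7445) = -3360/(-7445) = -3360*(-1/7445) = 672/1489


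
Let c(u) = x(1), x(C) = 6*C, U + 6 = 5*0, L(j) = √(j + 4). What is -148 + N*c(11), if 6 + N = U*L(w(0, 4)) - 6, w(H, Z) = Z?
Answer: -220 - 72*√2 ≈ -321.82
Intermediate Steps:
L(j) = √(4 + j)
U = -6 (U = -6 + 5*0 = -6 + 0 = -6)
c(u) = 6 (c(u) = 6*1 = 6)
N = -12 - 12*√2 (N = -6 + (-6*√(4 + 4) - 6) = -6 + (-12*√2 - 6) = -6 + (-6 - 12*√2) = -12 - 12*√2 ≈ -28.971)
-148 + N*c(11) = -148 + (-12 - 12*√2)*6 = -148 + (-72 - 72*√2) = -220 - 72*√2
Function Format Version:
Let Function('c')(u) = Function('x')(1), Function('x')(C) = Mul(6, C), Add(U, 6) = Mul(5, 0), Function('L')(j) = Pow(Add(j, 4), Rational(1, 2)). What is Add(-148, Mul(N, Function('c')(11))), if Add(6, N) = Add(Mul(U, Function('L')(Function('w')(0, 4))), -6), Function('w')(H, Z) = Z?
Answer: Add(-220, Mul(-72, Pow(2, Rational(1, 2)))) ≈ -321.82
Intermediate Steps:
Function('L')(j) = Pow(Add(4, j), Rational(1, 2))
U = -6 (U = Add(-6, Mul(5, 0)) = Add(-6, 0) = -6)
Function('c')(u) = 6 (Function('c')(u) = Mul(6, 1) = 6)
N = Add(-12, Mul(-12, Pow(2, Rational(1, 2)))) (N = Add(-6, Add(Mul(-6, Pow(Add(4, 4), Rational(1, 2))), -6)) = Add(-6, Add(Mul(-6, Pow(8, Rational(1, 2))), -6)) = Add(-6, Add(Mul(-6, Mul(2, Pow(2, Rational(1, 2)))), -6)) = Add(-6, Add(Mul(-12, Pow(2, Rational(1, 2))), -6)) = Add(-6, Add(-6, Mul(-12, Pow(2, Rational(1, 2))))) = Add(-12, Mul(-12, Pow(2, Rational(1, 2)))) ≈ -28.971)
Add(-148, Mul(N, Function('c')(11))) = Add(-148, Mul(Add(-12, Mul(-12, Pow(2, Rational(1, 2)))), 6)) = Add(-148, Add(-72, Mul(-72, Pow(2, Rational(1, 2))))) = Add(-220, Mul(-72, Pow(2, Rational(1, 2))))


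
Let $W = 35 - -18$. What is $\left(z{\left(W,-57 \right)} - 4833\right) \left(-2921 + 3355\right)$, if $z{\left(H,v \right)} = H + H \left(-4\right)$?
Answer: $-2166528$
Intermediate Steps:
$W = 53$ ($W = 35 + 18 = 53$)
$z{\left(H,v \right)} = - 3 H$ ($z{\left(H,v \right)} = H - 4 H = - 3 H$)
$\left(z{\left(W,-57 \right)} - 4833\right) \left(-2921 + 3355\right) = \left(\left(-3\right) 53 - 4833\right) \left(-2921 + 3355\right) = \left(-159 - 4833\right) 434 = \left(-4992\right) 434 = -2166528$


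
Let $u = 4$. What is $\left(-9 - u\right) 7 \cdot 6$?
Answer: $-546$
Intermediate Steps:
$\left(-9 - u\right) 7 \cdot 6 = \left(-9 - 4\right) 7 \cdot 6 = \left(-13\right) 7 \cdot 6 = \left(-91\right) 6 = -546$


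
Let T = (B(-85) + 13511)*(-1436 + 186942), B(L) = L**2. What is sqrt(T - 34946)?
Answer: sqrt(3846617470) ≈ 62021.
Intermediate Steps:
T = 3846652416 (T = ((-85)**2 + 13511)*(-1436 + 186942) = (7225 + 13511)*185506 = 20736*185506 = 3846652416)
sqrt(T - 34946) = sqrt(3846652416 - 34946) = sqrt(3846617470)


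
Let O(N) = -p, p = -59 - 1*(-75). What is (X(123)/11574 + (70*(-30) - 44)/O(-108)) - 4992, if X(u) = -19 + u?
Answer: -28113194/5787 ≈ -4858.0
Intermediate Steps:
p = 16 (p = -59 + 75 = 16)
O(N) = -16 (O(N) = -1*16 = -16)
(X(123)/11574 + (70*(-30) - 44)/O(-108)) - 4992 = ((-19 + 123)/11574 + (70*(-30) - 44)/(-16)) - 4992 = (104*(1/11574) + (-2100 - 44)*(-1/16)) - 4992 = (52/5787 - 2144*(-1/16)) - 4992 = (52/5787 + 134) - 4992 = 775510/5787 - 4992 = -28113194/5787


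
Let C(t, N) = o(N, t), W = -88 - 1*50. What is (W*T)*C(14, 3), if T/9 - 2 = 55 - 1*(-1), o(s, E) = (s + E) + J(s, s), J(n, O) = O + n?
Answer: -1656828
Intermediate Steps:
o(s, E) = E + 3*s (o(s, E) = (s + E) + (s + s) = (E + s) + 2*s = E + 3*s)
W = -138 (W = -88 - 50 = -138)
C(t, N) = t + 3*N
T = 522 (T = 18 + 9*(55 - 1*(-1)) = 18 + 9*(55 + 1) = 18 + 9*56 = 18 + 504 = 522)
(W*T)*C(14, 3) = (-138*522)*(14 + 3*3) = -72036*(14 + 9) = -72036*23 = -1656828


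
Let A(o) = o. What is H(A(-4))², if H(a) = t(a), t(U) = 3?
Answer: 9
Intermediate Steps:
H(a) = 3
H(A(-4))² = 3² = 9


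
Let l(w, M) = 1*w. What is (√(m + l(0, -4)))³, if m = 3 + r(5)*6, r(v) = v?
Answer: 33*√33 ≈ 189.57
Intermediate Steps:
l(w, M) = w
m = 33 (m = 3 + 5*6 = 3 + 30 = 33)
(√(m + l(0, -4)))³ = (√(33 + 0))³ = (√33)³ = 33*√33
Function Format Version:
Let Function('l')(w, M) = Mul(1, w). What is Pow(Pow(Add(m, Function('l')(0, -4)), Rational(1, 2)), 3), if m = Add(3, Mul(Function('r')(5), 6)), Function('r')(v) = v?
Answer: Mul(33, Pow(33, Rational(1, 2))) ≈ 189.57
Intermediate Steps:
Function('l')(w, M) = w
m = 33 (m = Add(3, Mul(5, 6)) = Add(3, 30) = 33)
Pow(Pow(Add(m, Function('l')(0, -4)), Rational(1, 2)), 3) = Pow(Pow(Add(33, 0), Rational(1, 2)), 3) = Pow(Pow(33, Rational(1, 2)), 3) = Mul(33, Pow(33, Rational(1, 2)))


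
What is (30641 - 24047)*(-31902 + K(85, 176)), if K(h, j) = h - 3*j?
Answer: -213282930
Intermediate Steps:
(30641 - 24047)*(-31902 + K(85, 176)) = (30641 - 24047)*(-31902 + (85 - 3*176)) = 6594*(-31902 + (85 - 528)) = 6594*(-31902 - 443) = 6594*(-32345) = -213282930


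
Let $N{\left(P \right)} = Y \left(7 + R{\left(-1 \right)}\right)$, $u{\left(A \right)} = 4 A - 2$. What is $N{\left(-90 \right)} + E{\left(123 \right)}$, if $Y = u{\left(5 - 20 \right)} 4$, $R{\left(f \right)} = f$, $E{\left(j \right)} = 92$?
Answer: $-1396$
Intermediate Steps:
$u{\left(A \right)} = -2 + 4 A$
$Y = -248$ ($Y = \left(-2 + 4 \left(5 - 20\right)\right) 4 = \left(-2 + 4 \left(-15\right)\right) 4 = \left(-2 - 60\right) 4 = \left(-62\right) 4 = -248$)
$N{\left(P \right)} = -1488$ ($N{\left(P \right)} = - 248 \left(7 - 1\right) = \left(-248\right) 6 = -1488$)
$N{\left(-90 \right)} + E{\left(123 \right)} = -1488 + 92 = -1396$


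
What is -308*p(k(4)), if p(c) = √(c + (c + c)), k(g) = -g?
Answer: -616*I*√3 ≈ -1066.9*I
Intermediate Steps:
p(c) = √3*√c (p(c) = √(c + 2*c) = √(3*c) = √3*√c)
-308*p(k(4)) = -308*√3*√(-1*4) = -308*√3*√(-4) = -308*√3*2*I = -616*I*√3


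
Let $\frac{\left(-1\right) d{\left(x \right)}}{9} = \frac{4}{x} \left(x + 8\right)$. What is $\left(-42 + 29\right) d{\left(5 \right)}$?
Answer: $\frac{6084}{5} \approx 1216.8$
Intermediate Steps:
$d{\left(x \right)} = - \frac{36 \left(8 + x\right)}{x}$ ($d{\left(x \right)} = - 9 \frac{4}{x} \left(x + 8\right) = - 9 \frac{4}{x} \left(8 + x\right) = - 9 \frac{4 \left(8 + x\right)}{x} = - \frac{36 \left(8 + x\right)}{x}$)
$\left(-42 + 29\right) d{\left(5 \right)} = \left(-42 + 29\right) \left(-36 - \frac{288}{5}\right) = - 13 \left(-36 - \frac{288}{5}\right) = \left(-13\right) \left(- \frac{468}{5}\right) = \frac{6084}{5}$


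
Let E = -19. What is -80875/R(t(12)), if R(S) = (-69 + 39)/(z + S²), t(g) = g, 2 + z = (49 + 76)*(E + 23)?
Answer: 1730725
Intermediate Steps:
z = 498 (z = -2 + (49 + 76)*(-19 + 23) = -2 + 125*4 = -2 + 500 = 498)
R(S) = -30/(498 + S²) (R(S) = (-69 + 39)/(498 + S²) = -30/(498 + S²))
-80875/R(t(12)) = -80875/((-30/(498 + 12²))) = -80875/((-30/(498 + 144))) = -80875/((-30/642)) = -80875/((-30*1/642)) = -80875/(-5/107) = -80875*(-107/5) = 1730725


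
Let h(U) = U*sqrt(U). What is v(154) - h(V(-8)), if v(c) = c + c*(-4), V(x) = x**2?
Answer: -974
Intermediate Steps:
v(c) = -3*c (v(c) = c - 4*c = -3*c)
h(U) = U**(3/2)
v(154) - h(V(-8)) = -3*154 - ((-8)**2)**(3/2) = -462 - 64**(3/2) = -462 - 1*512 = -462 - 512 = -974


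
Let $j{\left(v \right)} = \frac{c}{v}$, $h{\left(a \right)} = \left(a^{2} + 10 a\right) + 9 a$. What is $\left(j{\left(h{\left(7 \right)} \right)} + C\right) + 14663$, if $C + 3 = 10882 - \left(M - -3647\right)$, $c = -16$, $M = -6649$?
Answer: $\frac{2597496}{91} \approx 28544.0$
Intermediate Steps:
$h{\left(a \right)} = a^{2} + 19 a$
$j{\left(v \right)} = - \frac{16}{v}$
$C = 13881$ ($C = -3 + \left(10882 - \left(-6649 - -3647\right)\right) = -3 + \left(10882 - \left(-6649 + 3647\right)\right) = -3 + \left(10882 - -3002\right) = -3 + \left(10882 + 3002\right) = -3 + 13884 = 13881$)
$\left(j{\left(h{\left(7 \right)} \right)} + C\right) + 14663 = \left(- \frac{16}{7 \left(19 + 7\right)} + 13881\right) + 14663 = \left(- \frac{16}{7 \cdot 26} + 13881\right) + 14663 = \left(- \frac{16}{182} + 13881\right) + 14663 = \left(\left(-16\right) \frac{1}{182} + 13881\right) + 14663 = \left(- \frac{8}{91} + 13881\right) + 14663 = \frac{1263163}{91} + 14663 = \frac{2597496}{91}$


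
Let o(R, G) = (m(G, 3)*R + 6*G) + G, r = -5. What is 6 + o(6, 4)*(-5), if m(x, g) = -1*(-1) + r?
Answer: -14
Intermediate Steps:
m(x, g) = -4 (m(x, g) = -1*(-1) - 5 = 1 - 5 = -4)
o(R, G) = -4*R + 7*G (o(R, G) = (-4*R + 6*G) + G = -4*R + 7*G)
6 + o(6, 4)*(-5) = 6 + (-4*6 + 7*4)*(-5) = 6 + (-24 + 28)*(-5) = 6 + 4*(-5) = 6 - 20 = -14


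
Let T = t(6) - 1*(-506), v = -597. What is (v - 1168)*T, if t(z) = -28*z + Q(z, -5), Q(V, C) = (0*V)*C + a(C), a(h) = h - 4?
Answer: -580685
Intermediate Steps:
a(h) = -4 + h
Q(V, C) = -4 + C (Q(V, C) = (0*V)*C + (-4 + C) = 0*C + (-4 + C) = 0 + (-4 + C) = -4 + C)
t(z) = -9 - 28*z (t(z) = -28*z + (-4 - 5) = -28*z - 9 = -9 - 28*z)
T = 329 (T = (-9 - 28*6) - 1*(-506) = (-9 - 168) + 506 = -177 + 506 = 329)
(v - 1168)*T = (-597 - 1168)*329 = -1765*329 = -580685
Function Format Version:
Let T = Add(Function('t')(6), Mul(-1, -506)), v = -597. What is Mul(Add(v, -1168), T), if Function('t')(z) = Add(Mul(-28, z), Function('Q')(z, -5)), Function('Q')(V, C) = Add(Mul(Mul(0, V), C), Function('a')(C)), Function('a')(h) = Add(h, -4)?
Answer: -580685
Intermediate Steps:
Function('a')(h) = Add(-4, h)
Function('Q')(V, C) = Add(-4, C) (Function('Q')(V, C) = Add(Mul(Mul(0, V), C), Add(-4, C)) = Add(Mul(0, C), Add(-4, C)) = Add(0, Add(-4, C)) = Add(-4, C))
Function('t')(z) = Add(-9, Mul(-28, z)) (Function('t')(z) = Add(Mul(-28, z), Add(-4, -5)) = Add(Mul(-28, z), -9) = Add(-9, Mul(-28, z)))
T = 329 (T = Add(Add(-9, Mul(-28, 6)), Mul(-1, -506)) = Add(Add(-9, -168), 506) = Add(-177, 506) = 329)
Mul(Add(v, -1168), T) = Mul(Add(-597, -1168), 329) = Mul(-1765, 329) = -580685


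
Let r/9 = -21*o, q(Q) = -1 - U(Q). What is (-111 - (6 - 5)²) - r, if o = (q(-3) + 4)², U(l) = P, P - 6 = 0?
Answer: 1589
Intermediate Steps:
P = 6 (P = 6 + 0 = 6)
U(l) = 6
q(Q) = -7 (q(Q) = -1 - 1*6 = -1 - 6 = -7)
o = 9 (o = (-7 + 4)² = (-3)² = 9)
r = -1701 (r = 9*(-21*9) = 9*(-189) = -1701)
(-111 - (6 - 5)²) - r = (-111 - (6 - 5)²) - 1*(-1701) = (-111 - 1*1²) + 1701 = (-111 - 1*1) + 1701 = (-111 - 1) + 1701 = -112 + 1701 = 1589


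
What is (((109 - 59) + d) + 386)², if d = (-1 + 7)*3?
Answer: 206116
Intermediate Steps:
d = 18 (d = 6*3 = 18)
(((109 - 59) + d) + 386)² = (((109 - 59) + 18) + 386)² = ((50 + 18) + 386)² = (68 + 386)² = 454² = 206116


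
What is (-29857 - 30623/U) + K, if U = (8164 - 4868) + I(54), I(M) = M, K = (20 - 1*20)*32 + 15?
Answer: -100001323/3350 ≈ -29851.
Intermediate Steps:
K = 15 (K = (20 - 20)*32 + 15 = 0*32 + 15 = 0 + 15 = 15)
U = 3350 (U = (8164 - 4868) + 54 = 3296 + 54 = 3350)
(-29857 - 30623/U) + K = (-29857 - 30623/3350) + 15 = -100051573/3350 + 15 = -100001323/3350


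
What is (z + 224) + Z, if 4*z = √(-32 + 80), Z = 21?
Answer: 245 + √3 ≈ 246.73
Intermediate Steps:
z = √3 (z = √(-32 + 80)/4 = √48/4 = (4*√3)/4 = √3 ≈ 1.7320)
(z + 224) + Z = (√3 + 224) + 21 = (224 + √3) + 21 = 245 + √3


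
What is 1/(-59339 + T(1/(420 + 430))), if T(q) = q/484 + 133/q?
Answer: 411400/22096705401 ≈ 1.8618e-5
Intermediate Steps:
T(q) = 133/q + q/484 (T(q) = q*(1/484) + 133/q = q/484 + 133/q = 133/q + q/484)
1/(-59339 + T(1/(420 + 430))) = 1/(-59339 + (133/(1/(420 + 430)) + 1/(484*(420 + 430)))) = 1/(-59339 + (133/(1/850) + (1/484)/850)) = 1/(-59339 + (133/(1/850) + (1/484)*(1/850))) = 1/(-59339 + (133*850 + 1/411400)) = 1/(-59339 + (113050 + 1/411400)) = 1/(-59339 + 46508770001/411400) = 1/(22096705401/411400) = 411400/22096705401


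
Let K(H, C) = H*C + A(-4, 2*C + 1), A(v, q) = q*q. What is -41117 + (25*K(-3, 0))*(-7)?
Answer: -41292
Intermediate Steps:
A(v, q) = q²
K(H, C) = (1 + 2*C)² + C*H (K(H, C) = H*C + (2*C + 1)² = C*H + (1 + 2*C)² = (1 + 2*C)² + C*H)
-41117 + (25*K(-3, 0))*(-7) = -41117 + (25*((1 + 2*0)² + 0*(-3)))*(-7) = -41117 + (25*((1 + 0)² + 0))*(-7) = -41117 + (25*(1² + 0))*(-7) = -41117 + (25*(1 + 0))*(-7) = -41117 + (25*1)*(-7) = -41117 + 25*(-7) = -41117 - 175 = -41292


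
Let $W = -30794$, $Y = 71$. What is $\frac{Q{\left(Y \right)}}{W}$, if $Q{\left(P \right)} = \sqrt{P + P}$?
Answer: $- \frac{\sqrt{142}}{30794} \approx -0.00038697$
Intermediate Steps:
$Q{\left(P \right)} = \sqrt{2} \sqrt{P}$ ($Q{\left(P \right)} = \sqrt{2 P} = \sqrt{2} \sqrt{P}$)
$\frac{Q{\left(Y \right)}}{W} = \frac{\sqrt{2} \sqrt{71}}{-30794} = \sqrt{142} \left(- \frac{1}{30794}\right) = - \frac{\sqrt{142}}{30794}$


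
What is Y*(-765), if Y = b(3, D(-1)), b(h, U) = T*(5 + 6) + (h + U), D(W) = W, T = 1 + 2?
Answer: -26775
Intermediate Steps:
T = 3
b(h, U) = 33 + U + h (b(h, U) = 3*(5 + 6) + (h + U) = 3*11 + (U + h) = 33 + (U + h) = 33 + U + h)
Y = 35 (Y = 33 - 1 + 3 = 35)
Y*(-765) = 35*(-765) = -26775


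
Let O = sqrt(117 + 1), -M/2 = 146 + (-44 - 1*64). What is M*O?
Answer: -76*sqrt(118) ≈ -825.57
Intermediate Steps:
M = -76 (M = -2*(146 + (-44 - 1*64)) = -2*(146 + (-44 - 64)) = -2*(146 - 108) = -2*38 = -76)
O = sqrt(118) ≈ 10.863
M*O = -76*sqrt(118)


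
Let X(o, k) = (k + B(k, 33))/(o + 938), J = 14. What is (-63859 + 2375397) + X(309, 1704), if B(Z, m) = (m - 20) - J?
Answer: 2882489589/1247 ≈ 2.3115e+6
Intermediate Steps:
B(Z, m) = -34 + m (B(Z, m) = (m - 20) - 1*14 = (-20 + m) - 14 = -34 + m)
X(o, k) = (-1 + k)/(938 + o) (X(o, k) = (k + (-34 + 33))/(o + 938) = (k - 1)/(938 + o) = (-1 + k)/(938 + o))
(-63859 + 2375397) + X(309, 1704) = (-63859 + 2375397) + (-1 + 1704)/(938 + 309) = 2311538 + 1703/1247 = 2882489589/1247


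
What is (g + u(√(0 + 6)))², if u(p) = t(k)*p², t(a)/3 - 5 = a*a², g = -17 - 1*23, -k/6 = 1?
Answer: 14730244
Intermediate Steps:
k = -6 (k = -6*1 = -6)
g = -40 (g = -17 - 23 = -40)
t(a) = 15 + 3*a³ (t(a) = 15 + 3*(a*a²) = 15 + 3*a³)
u(p) = -633*p² (u(p) = (15 + 3*(-6)³)*p² = (15 + 3*(-216))*p² = (15 - 648)*p² = -633*p²)
(g + u(√(0 + 6)))² = (-40 - 633*(√(0 + 6))²)² = (-40 - 633*(√6)²)² = (-40 - 633*6)² = (-40 - 3798)² = (-3838)² = 14730244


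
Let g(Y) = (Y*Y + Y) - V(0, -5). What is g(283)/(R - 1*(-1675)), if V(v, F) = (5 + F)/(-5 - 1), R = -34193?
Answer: -566/229 ≈ -2.4716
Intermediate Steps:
V(v, F) = -⅚ - F/6 (V(v, F) = (5 + F)/(-6) = (5 + F)*(-⅙) = -⅚ - F/6)
g(Y) = Y + Y² (g(Y) = (Y*Y + Y) - (-⅚ - ⅙*(-5)) = (Y² + Y) - (-⅚ + ⅚) = (Y + Y²) - 1*0 = (Y + Y²) + 0 = Y + Y²)
g(283)/(R - 1*(-1675)) = (283*(1 + 283))/(-34193 - 1*(-1675)) = (283*284)/(-34193 + 1675) = 80372/(-32518) = 80372*(-1/32518) = -566/229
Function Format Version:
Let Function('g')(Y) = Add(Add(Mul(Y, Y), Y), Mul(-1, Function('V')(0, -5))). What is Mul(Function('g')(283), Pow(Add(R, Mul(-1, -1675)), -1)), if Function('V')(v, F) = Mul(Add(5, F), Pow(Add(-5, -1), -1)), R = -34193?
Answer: Rational(-566, 229) ≈ -2.4716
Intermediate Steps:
Function('V')(v, F) = Add(Rational(-5, 6), Mul(Rational(-1, 6), F)) (Function('V')(v, F) = Mul(Add(5, F), Pow(-6, -1)) = Mul(Add(5, F), Rational(-1, 6)) = Add(Rational(-5, 6), Mul(Rational(-1, 6), F)))
Function('g')(Y) = Add(Y, Pow(Y, 2)) (Function('g')(Y) = Add(Add(Mul(Y, Y), Y), Mul(-1, Add(Rational(-5, 6), Mul(Rational(-1, 6), -5)))) = Add(Add(Pow(Y, 2), Y), Mul(-1, Add(Rational(-5, 6), Rational(5, 6)))) = Add(Add(Y, Pow(Y, 2)), Mul(-1, 0)) = Add(Add(Y, Pow(Y, 2)), 0) = Add(Y, Pow(Y, 2)))
Mul(Function('g')(283), Pow(Add(R, Mul(-1, -1675)), -1)) = Mul(Mul(283, Add(1, 283)), Pow(Add(-34193, Mul(-1, -1675)), -1)) = Mul(Mul(283, 284), Pow(Add(-34193, 1675), -1)) = Mul(80372, Pow(-32518, -1)) = Mul(80372, Rational(-1, 32518)) = Rational(-566, 229)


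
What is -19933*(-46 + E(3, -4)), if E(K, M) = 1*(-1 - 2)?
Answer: 976717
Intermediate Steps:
E(K, M) = -3 (E(K, M) = 1*(-3) = -3)
-19933*(-46 + E(3, -4)) = -19933*(-46 - 3) = -19933*(-49) = -643*(-1519) = 976717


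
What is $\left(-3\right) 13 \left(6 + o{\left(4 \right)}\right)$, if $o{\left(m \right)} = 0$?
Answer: $-234$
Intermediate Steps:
$\left(-3\right) 13 \left(6 + o{\left(4 \right)}\right) = \left(-3\right) 13 \left(6 + 0\right) = \left(-39\right) 6 = -234$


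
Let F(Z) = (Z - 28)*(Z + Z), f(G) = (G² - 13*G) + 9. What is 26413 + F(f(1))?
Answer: 26599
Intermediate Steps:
f(G) = 9 + G² - 13*G
F(Z) = 2*Z*(-28 + Z) (F(Z) = (-28 + Z)*(2*Z) = 2*Z*(-28 + Z))
26413 + F(f(1)) = 26413 + 2*(9 + 1² - 13*1)*(-28 + (9 + 1² - 13*1)) = 26413 + 2*(9 + 1 - 13)*(-28 + (9 + 1 - 13)) = 26413 + 2*(-3)*(-28 - 3) = 26413 + 2*(-3)*(-31) = 26413 + 186 = 26599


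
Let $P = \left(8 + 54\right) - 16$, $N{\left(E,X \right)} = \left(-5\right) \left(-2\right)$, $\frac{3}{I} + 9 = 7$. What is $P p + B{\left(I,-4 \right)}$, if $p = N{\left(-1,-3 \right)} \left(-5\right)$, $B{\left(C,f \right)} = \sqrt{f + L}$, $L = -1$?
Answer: $-2300 + i \sqrt{5} \approx -2300.0 + 2.2361 i$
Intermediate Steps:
$I = - \frac{3}{2}$ ($I = \frac{3}{-9 + 7} = \frac{3}{-2} = 3 \left(- \frac{1}{2}\right) = - \frac{3}{2} \approx -1.5$)
$B{\left(C,f \right)} = \sqrt{-1 + f}$ ($B{\left(C,f \right)} = \sqrt{f - 1} = \sqrt{-1 + f}$)
$N{\left(E,X \right)} = 10$
$P = 46$ ($P = 62 - 16 = 46$)
$p = -50$ ($p = 10 \left(-5\right) = -50$)
$P p + B{\left(I,-4 \right)} = 46 \left(-50\right) + \sqrt{-1 - 4} = -2300 + \sqrt{-5} = -2300 + i \sqrt{5}$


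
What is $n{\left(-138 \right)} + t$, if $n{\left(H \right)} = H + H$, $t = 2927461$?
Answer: $2927185$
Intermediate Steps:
$n{\left(H \right)} = 2 H$
$n{\left(-138 \right)} + t = 2 \left(-138\right) + 2927461 = -276 + 2927461 = 2927185$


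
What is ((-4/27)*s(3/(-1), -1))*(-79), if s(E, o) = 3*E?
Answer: -316/3 ≈ -105.33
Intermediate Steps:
((-4/27)*s(3/(-1), -1))*(-79) = ((-4/27)*(3*(3/(-1))))*(-79) = ((-4*1/27)*(3*(3*(-1))))*(-79) = -4*(-3)/9*(-79) = -4/27*(-9)*(-79) = (4/3)*(-79) = -316/3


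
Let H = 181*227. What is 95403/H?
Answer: 95403/41087 ≈ 2.3220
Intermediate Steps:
H = 41087
95403/H = 95403/41087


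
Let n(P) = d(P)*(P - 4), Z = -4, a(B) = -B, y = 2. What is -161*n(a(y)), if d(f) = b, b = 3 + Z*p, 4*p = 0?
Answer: 2898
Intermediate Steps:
p = 0 (p = (¼)*0 = 0)
b = 3 (b = 3 - 4*0 = 3 + 0 = 3)
d(f) = 3
n(P) = -12 + 3*P (n(P) = 3*(P - 4) = 3*(-4 + P) = -12 + 3*P)
-161*n(a(y)) = -161*(-12 + 3*(-1*2)) = -161*(-12 + 3*(-2)) = -161*(-12 - 6) = -161*(-18) = 2898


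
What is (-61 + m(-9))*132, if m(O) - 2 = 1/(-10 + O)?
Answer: -148104/19 ≈ -7794.9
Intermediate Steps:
m(O) = 2 + 1/(-10 + O)
(-61 + m(-9))*132 = (-61 + (-19 + 2*(-9))/(-10 - 9))*132 = (-61 + (-19 - 18)/(-19))*132 = (-61 - 1/19*(-37))*132 = (-61 + 37/19)*132 = -1122/19*132 = -148104/19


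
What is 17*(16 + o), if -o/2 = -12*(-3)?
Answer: -952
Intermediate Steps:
o = -72 (o = -(-24)*(-3) = -2*36 = -72)
17*(16 + o) = 17*(16 - 72) = 17*(-56) = -952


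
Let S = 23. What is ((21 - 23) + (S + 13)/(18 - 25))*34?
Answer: -1700/7 ≈ -242.86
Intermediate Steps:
((21 - 23) + (S + 13)/(18 - 25))*34 = ((21 - 23) + (23 + 13)/(18 - 25))*34 = (-2 + 36/(-7))*34 = (-2 + 36*(-1/7))*34 = (-2 - 36/7)*34 = -50/7*34 = -1700/7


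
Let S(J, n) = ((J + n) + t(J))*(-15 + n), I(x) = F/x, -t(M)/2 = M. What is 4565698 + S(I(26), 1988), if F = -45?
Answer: 220777357/26 ≈ 8.4914e+6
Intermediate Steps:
t(M) = -2*M
I(x) = -45/x
S(J, n) = (-15 + n)*(n - J) (S(J, n) = ((J + n) - 2*J)*(-15 + n) = (n - J)*(-15 + n) = (-15 + n)*(n - J))
4565698 + S(I(26), 1988) = 4565698 + (1988² - 15*1988 + 15*(-45/26) - 1*(-45/26)*1988) = 4565698 + (3952144 - 29820 + 15*(-45*1/26) - 1*(-45*1/26)*1988) = 4565698 + (3952144 - 29820 + 15*(-45/26) - 1*(-45/26)*1988) = 4565698 + (3952144 - 29820 - 675/26 + 44730/13) = 4565698 + 102069209/26 = 220777357/26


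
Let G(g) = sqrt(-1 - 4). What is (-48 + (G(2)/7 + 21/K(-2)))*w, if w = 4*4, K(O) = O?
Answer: -936 + 16*I*sqrt(5)/7 ≈ -936.0 + 5.111*I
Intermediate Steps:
G(g) = I*sqrt(5) (G(g) = sqrt(-5) = I*sqrt(5))
w = 16
(-48 + (G(2)/7 + 21/K(-2)))*w = (-48 + ((I*sqrt(5))/7 + 21/(-2)))*16 = (-48 + ((I*sqrt(5))*(1/7) + 21*(-1/2)))*16 = (-48 + (I*sqrt(5)/7 - 21/2))*16 = (-48 + (-21/2 + I*sqrt(5)/7))*16 = (-117/2 + I*sqrt(5)/7)*16 = -936 + 16*I*sqrt(5)/7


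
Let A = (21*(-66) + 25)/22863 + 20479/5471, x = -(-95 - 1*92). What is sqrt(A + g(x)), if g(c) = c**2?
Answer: sqrt(547178244618926248059)/125083473 ≈ 187.01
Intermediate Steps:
x = 187 (x = -(-95 - 92) = -1*(-187) = 187)
A = 460765346/125083473 (A = (-1386 + 25)*(1/22863) + 20479*(1/5471) = -1361*1/22863 + 20479/5471 = -1361/22863 + 20479/5471 = 460765346/125083473 ≈ 3.6837)
sqrt(A + g(x)) = sqrt(460765346/125083473 + 187**2) = sqrt(460765346/125083473 + 34969) = sqrt(4374504732683/125083473) = sqrt(547178244618926248059)/125083473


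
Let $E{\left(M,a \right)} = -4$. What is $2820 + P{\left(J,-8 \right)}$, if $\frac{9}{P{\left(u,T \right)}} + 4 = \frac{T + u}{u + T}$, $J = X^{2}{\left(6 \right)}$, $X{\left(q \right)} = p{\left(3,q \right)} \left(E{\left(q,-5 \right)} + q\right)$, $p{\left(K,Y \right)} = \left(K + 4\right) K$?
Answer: $2817$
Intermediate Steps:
$p{\left(K,Y \right)} = K \left(4 + K\right)$ ($p{\left(K,Y \right)} = \left(4 + K\right) K = K \left(4 + K\right)$)
$X{\left(q \right)} = -84 + 21 q$ ($X{\left(q \right)} = 3 \left(4 + 3\right) \left(-4 + q\right) = 3 \cdot 7 \left(-4 + q\right) = 21 \left(-4 + q\right) = -84 + 21 q$)
$J = 1764$ ($J = \left(-84 + 21 \cdot 6\right)^{2} = \left(-84 + 126\right)^{2} = 42^{2} = 1764$)
$P{\left(u,T \right)} = -3$ ($P{\left(u,T \right)} = \frac{9}{-4 + \frac{T + u}{u + T}} = \frac{9}{-4 + \frac{T + u}{T + u}} = \frac{9}{-4 + 1} = \frac{9}{-3} = 9 \left(- \frac{1}{3}\right) = -3$)
$2820 + P{\left(J,-8 \right)} = 2820 - 3 = 2817$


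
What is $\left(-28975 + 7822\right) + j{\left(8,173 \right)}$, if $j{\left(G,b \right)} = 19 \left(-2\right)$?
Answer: $-21191$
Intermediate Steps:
$j{\left(G,b \right)} = -38$
$\left(-28975 + 7822\right) + j{\left(8,173 \right)} = \left(-28975 + 7822\right) - 38 = -21153 - 38 = -21191$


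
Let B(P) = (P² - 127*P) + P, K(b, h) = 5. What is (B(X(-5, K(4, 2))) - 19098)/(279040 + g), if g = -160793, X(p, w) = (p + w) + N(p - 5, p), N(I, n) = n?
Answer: -18443/118247 ≈ -0.15597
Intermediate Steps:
X(p, w) = w + 2*p (X(p, w) = (p + w) + p = w + 2*p)
B(P) = P² - 126*P
(B(X(-5, K(4, 2))) - 19098)/(279040 + g) = ((5 + 2*(-5))*(-126 + (5 + 2*(-5))) - 19098)/(279040 - 160793) = ((5 - 10)*(-126 + (5 - 10)) - 19098)/118247 = (-5*(-126 - 5) - 19098)*(1/118247) = (-5*(-131) - 19098)*(1/118247) = (655 - 19098)*(1/118247) = -18443*1/118247 = -18443/118247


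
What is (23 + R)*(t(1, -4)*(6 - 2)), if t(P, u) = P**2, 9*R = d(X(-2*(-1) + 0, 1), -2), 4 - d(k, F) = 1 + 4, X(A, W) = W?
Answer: 824/9 ≈ 91.556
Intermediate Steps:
d(k, F) = -1 (d(k, F) = 4 - (1 + 4) = 4 - 1*5 = 4 - 5 = -1)
R = -1/9 (R = (1/9)*(-1) = -1/9 ≈ -0.11111)
(23 + R)*(t(1, -4)*(6 - 2)) = (23 - 1/9)*(1**2*(6 - 2)) = 206*(1*4)/9 = (206/9)*4 = 824/9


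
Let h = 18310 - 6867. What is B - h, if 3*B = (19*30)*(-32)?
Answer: -17523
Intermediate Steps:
B = -6080 (B = ((19*30)*(-32))/3 = (570*(-32))/3 = (⅓)*(-18240) = -6080)
h = 11443
B - h = -6080 - 1*11443 = -6080 - 11443 = -17523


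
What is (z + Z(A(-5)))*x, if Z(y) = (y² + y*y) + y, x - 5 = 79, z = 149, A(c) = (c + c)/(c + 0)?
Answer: 13356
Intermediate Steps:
A(c) = 2 (A(c) = (2*c)/c = 2)
x = 84 (x = 5 + 79 = 84)
Z(y) = y + 2*y² (Z(y) = (y² + y²) + y = 2*y² + y = y + 2*y²)
(z + Z(A(-5)))*x = (149 + 2*(1 + 2*2))*84 = (149 + 2*(1 + 4))*84 = (149 + 2*5)*84 = (149 + 10)*84 = 159*84 = 13356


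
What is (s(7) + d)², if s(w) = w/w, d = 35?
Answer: 1296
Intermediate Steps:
s(w) = 1
(s(7) + d)² = (1 + 35)² = 36² = 1296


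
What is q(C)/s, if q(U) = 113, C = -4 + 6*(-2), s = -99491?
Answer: -113/99491 ≈ -0.0011358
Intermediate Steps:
C = -16 (C = -4 - 12 = -16)
q(C)/s = 113/(-99491) = 113*(-1/99491) = -113/99491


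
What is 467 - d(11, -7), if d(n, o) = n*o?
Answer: 544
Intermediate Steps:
467 - d(11, -7) = 467 - 11*(-7) = 467 - 1*(-77) = 467 + 77 = 544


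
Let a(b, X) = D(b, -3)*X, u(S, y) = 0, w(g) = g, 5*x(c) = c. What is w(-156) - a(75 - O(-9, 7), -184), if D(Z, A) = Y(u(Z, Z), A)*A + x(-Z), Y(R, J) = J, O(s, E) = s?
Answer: -7956/5 ≈ -1591.2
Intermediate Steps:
x(c) = c/5
D(Z, A) = A² - Z/5 (D(Z, A) = A*A + (-Z)/5 = A² - Z/5)
a(b, X) = X*(9 - b/5) (a(b, X) = ((-3)² - b/5)*X = (9 - b/5)*X = X*(9 - b/5))
w(-156) - a(75 - O(-9, 7), -184) = -156 - (-184)*(45 - (75 - 1*(-9)))/5 = -156 - (-184)*(45 - (75 + 9))/5 = -156 - (-184)*(45 - 1*84)/5 = -156 - (-184)*(45 - 84)/5 = -156 - (-184)*(-39)/5 = -156 - 1*7176/5 = -156 - 7176/5 = -7956/5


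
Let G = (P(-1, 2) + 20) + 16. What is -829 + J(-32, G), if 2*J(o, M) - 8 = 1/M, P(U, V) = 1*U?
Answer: -57749/70 ≈ -824.99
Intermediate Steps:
P(U, V) = U
G = 35 (G = (-1 + 20) + 16 = 19 + 16 = 35)
J(o, M) = 4 + 1/(2*M)
-829 + J(-32, G) = -829 + (4 + (½)/35) = -829 + (4 + (½)*(1/35)) = -829 + (4 + 1/70) = -829 + 281/70 = -57749/70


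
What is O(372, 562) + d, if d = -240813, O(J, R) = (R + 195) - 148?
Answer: -240204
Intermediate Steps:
O(J, R) = 47 + R (O(J, R) = (195 + R) - 148 = 47 + R)
O(372, 562) + d = (47 + 562) - 240813 = 609 - 240813 = -240204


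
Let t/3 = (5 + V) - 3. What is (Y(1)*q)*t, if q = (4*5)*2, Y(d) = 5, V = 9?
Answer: 6600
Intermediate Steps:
q = 40 (q = 20*2 = 40)
t = 33 (t = 3*((5 + 9) - 3) = 3*(14 - 3) = 3*11 = 33)
(Y(1)*q)*t = (5*40)*33 = 200*33 = 6600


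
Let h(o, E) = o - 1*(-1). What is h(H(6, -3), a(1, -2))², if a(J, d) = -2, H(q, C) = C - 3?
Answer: 25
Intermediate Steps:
H(q, C) = -3 + C
h(o, E) = 1 + o (h(o, E) = o + 1 = 1 + o)
h(H(6, -3), a(1, -2))² = (1 + (-3 - 3))² = (1 - 6)² = (-5)² = 25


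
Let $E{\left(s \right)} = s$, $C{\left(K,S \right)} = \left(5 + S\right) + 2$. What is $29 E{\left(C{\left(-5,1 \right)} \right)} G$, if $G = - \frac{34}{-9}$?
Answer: $\frac{7888}{9} \approx 876.44$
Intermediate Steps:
$C{\left(K,S \right)} = 7 + S$
$G = \frac{34}{9}$ ($G = \left(-34\right) \left(- \frac{1}{9}\right) = \frac{34}{9} \approx 3.7778$)
$29 E{\left(C{\left(-5,1 \right)} \right)} G = 29 \left(7 + 1\right) \frac{34}{9} = 29 \cdot 8 \cdot \frac{34}{9} = 232 \cdot \frac{34}{9} = \frac{7888}{9}$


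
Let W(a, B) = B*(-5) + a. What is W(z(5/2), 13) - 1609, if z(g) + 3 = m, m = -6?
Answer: -1683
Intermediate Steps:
z(g) = -9 (z(g) = -3 - 6 = -9)
W(a, B) = a - 5*B (W(a, B) = -5*B + a = a - 5*B)
W(z(5/2), 13) - 1609 = (-9 - 5*13) - 1609 = (-9 - 65) - 1609 = -74 - 1609 = -1683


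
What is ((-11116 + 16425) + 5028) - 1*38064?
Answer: -27727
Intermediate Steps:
((-11116 + 16425) + 5028) - 1*38064 = (5309 + 5028) - 38064 = 10337 - 38064 = -27727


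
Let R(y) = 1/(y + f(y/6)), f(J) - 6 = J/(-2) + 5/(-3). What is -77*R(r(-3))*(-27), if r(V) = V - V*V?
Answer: -6237/20 ≈ -311.85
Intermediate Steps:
f(J) = 13/3 - J/2 (f(J) = 6 + (J/(-2) + 5/(-3)) = 6 + (J*(-1/2) + 5*(-1/3)) = 6 + (-J/2 - 5/3) = 6 + (-5/3 - J/2) = 13/3 - J/2)
r(V) = V - V**2
R(y) = 1/(13/3 + 11*y/12) (R(y) = 1/(y + (13/3 - y/(2*6))) = 1/(y + (13/3 - y/12)) = 1/(13/3 + 11*y/12))
-77*R(r(-3))*(-27) = -924/(52 + 11*(-3*(1 - 1*(-3))))*(-27) = -924/(52 + 11*(-3*(1 + 3)))*(-27) = -924/(52 + 11*(-3*4))*(-27) = -924/(52 + 11*(-12))*(-27) = -924/(52 - 132)*(-27) = -924/(-80)*(-27) = -924*(-1)/80*(-27) = -77*(-3/20)*(-27) = (231/20)*(-27) = -6237/20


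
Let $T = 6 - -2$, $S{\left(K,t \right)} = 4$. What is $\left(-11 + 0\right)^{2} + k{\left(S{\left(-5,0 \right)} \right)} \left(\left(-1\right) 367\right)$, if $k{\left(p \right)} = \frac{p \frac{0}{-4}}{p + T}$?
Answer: $121$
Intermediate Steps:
$T = 8$ ($T = 6 + 2 = 8$)
$k{\left(p \right)} = 0$ ($k{\left(p \right)} = \frac{p \frac{0}{-4}}{p + 8} = \frac{p 0 \left(- \frac{1}{4}\right)}{8 + p} = \frac{p 0}{8 + p} = \frac{0}{8 + p} = 0$)
$\left(-11 + 0\right)^{2} + k{\left(S{\left(-5,0 \right)} \right)} \left(\left(-1\right) 367\right) = \left(-11 + 0\right)^{2} + 0 \left(\left(-1\right) 367\right) = \left(-11\right)^{2} + 0 \left(-367\right) = 121 + 0 = 121$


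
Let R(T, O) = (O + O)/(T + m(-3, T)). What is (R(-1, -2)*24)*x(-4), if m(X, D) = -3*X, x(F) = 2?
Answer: -24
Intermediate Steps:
R(T, O) = 2*O/(9 + T) (R(T, O) = (O + O)/(T - 3*(-3)) = (2*O)/(T + 9) = (2*O)/(9 + T) = 2*O/(9 + T))
(R(-1, -2)*24)*x(-4) = ((2*(-2)/(9 - 1))*24)*2 = ((2*(-2)/8)*24)*2 = ((2*(-2)*(⅛))*24)*2 = -½*24*2 = -12*2 = -24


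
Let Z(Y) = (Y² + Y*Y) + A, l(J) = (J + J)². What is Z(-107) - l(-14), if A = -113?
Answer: 22001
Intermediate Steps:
l(J) = 4*J² (l(J) = (2*J)² = 4*J²)
Z(Y) = -113 + 2*Y² (Z(Y) = (Y² + Y*Y) - 113 = (Y² + Y²) - 113 = 2*Y² - 113 = -113 + 2*Y²)
Z(-107) - l(-14) = (-113 + 2*(-107)²) - 4*(-14)² = (-113 + 2*11449) - 4*196 = (-113 + 22898) - 1*784 = 22785 - 784 = 22001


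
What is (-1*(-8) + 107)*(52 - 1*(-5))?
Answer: 6555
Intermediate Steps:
(-1*(-8) + 107)*(52 - 1*(-5)) = (8 + 107)*(52 + 5) = 115*57 = 6555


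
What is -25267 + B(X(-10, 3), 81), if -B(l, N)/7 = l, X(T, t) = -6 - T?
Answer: -25295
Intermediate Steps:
B(l, N) = -7*l
-25267 + B(X(-10, 3), 81) = -25267 - 7*(-6 - 1*(-10)) = -25267 - 7*(-6 + 10) = -25267 - 7*4 = -25267 - 28 = -25295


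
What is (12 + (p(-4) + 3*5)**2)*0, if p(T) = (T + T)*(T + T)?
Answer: 0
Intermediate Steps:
p(T) = 4*T**2 (p(T) = (2*T)*(2*T) = 4*T**2)
(12 + (p(-4) + 3*5)**2)*0 = (12 + (4*(-4)**2 + 3*5)**2)*0 = (12 + (4*16 + 15)**2)*0 = (12 + (64 + 15)**2)*0 = (12 + 79**2)*0 = (12 + 6241)*0 = 6253*0 = 0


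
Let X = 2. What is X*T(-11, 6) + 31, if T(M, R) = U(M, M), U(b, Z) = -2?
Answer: 27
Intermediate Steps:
T(M, R) = -2
X*T(-11, 6) + 31 = 2*(-2) + 31 = -4 + 31 = 27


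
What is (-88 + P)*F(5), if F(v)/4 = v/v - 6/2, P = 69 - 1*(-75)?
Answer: -448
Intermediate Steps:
P = 144 (P = 69 + 75 = 144)
F(v) = -8 (F(v) = 4*(v/v - 6/2) = 4*(1 - 6*½) = 4*(1 - 3) = 4*(-2) = -8)
(-88 + P)*F(5) = (-88 + 144)*(-8) = 56*(-8) = -448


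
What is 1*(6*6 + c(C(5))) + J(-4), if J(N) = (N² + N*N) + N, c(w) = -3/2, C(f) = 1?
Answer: 125/2 ≈ 62.500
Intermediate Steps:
c(w) = -3/2 (c(w) = -3*½ = -3/2)
J(N) = N + 2*N² (J(N) = (N² + N²) + N = 2*N² + N = N + 2*N²)
1*(6*6 + c(C(5))) + J(-4) = 1*(6*6 - 3/2) - 4*(1 + 2*(-4)) = 1*(36 - 3/2) - 4*(1 - 8) = 1*(69/2) - 4*(-7) = 69/2 + 28 = 125/2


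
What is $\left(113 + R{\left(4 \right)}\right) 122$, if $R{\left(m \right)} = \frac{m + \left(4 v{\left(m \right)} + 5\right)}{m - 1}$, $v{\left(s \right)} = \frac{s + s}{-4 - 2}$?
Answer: $\frac{125416}{9} \approx 13935.0$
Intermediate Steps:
$v{\left(s \right)} = - \frac{s}{3}$ ($v{\left(s \right)} = \frac{2 s}{-6} = 2 s \left(- \frac{1}{6}\right) = - \frac{s}{3}$)
$R{\left(m \right)} = \frac{5 - \frac{m}{3}}{-1 + m}$ ($R{\left(m \right)} = \frac{m + \left(4 \left(- \frac{m}{3}\right) + 5\right)}{m - 1} = \frac{m - \left(-5 + \frac{4 m}{3}\right)}{-1 + m} = \frac{5 - \frac{m}{3}}{-1 + m}$)
$\left(113 + R{\left(4 \right)}\right) 122 = \left(113 + \frac{15 - 4}{3 \left(-1 + 4\right)}\right) 122 = \left(113 + \frac{15 - 4}{3 \cdot 3}\right) 122 = \left(113 + \frac{1}{3} \cdot \frac{1}{3} \cdot 11\right) 122 = \left(113 + \frac{11}{9}\right) 122 = \frac{1028}{9} \cdot 122 = \frac{125416}{9}$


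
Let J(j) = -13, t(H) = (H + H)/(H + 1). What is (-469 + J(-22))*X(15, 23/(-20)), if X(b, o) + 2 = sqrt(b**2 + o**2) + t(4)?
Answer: 964/5 - 241*sqrt(90529)/10 ≈ -7058.4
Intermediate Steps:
t(H) = 2*H/(1 + H) (t(H) = (2*H)/(1 + H) = 2*H/(1 + H))
X(b, o) = -2/5 + sqrt(b**2 + o**2) (X(b, o) = -2 + (sqrt(b**2 + o**2) + 2*4/(1 + 4)) = -2 + (sqrt(b**2 + o**2) + 2*4/5) = -2 + (sqrt(b**2 + o**2) + 2*4*(1/5)) = -2 + (sqrt(b**2 + o**2) + 8/5) = -2 + (8/5 + sqrt(b**2 + o**2)) = -2/5 + sqrt(b**2 + o**2))
(-469 + J(-22))*X(15, 23/(-20)) = (-469 - 13)*(-2/5 + sqrt(15**2 + (23/(-20))**2)) = -482*(-2/5 + sqrt(225 + (23*(-1/20))**2)) = -482*(-2/5 + sqrt(225 + (-23/20)**2)) = -482*(-2/5 + sqrt(225 + 529/400)) = -482*(-2/5 + sqrt(90529/400)) = -482*(-2/5 + sqrt(90529)/20) = 964/5 - 241*sqrt(90529)/10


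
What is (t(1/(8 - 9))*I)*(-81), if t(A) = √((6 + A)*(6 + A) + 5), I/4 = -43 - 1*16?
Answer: 19116*√30 ≈ 1.0470e+5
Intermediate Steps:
I = -236 (I = 4*(-43 - 1*16) = 4*(-43 - 16) = 4*(-59) = -236)
t(A) = √(5 + (6 + A)²) (t(A) = √((6 + A)² + 5) = √(5 + (6 + A)²))
(t(1/(8 - 9))*I)*(-81) = (√(5 + (6 + 1/(8 - 9))²)*(-236))*(-81) = (√(5 + (6 + 1/(-1))²)*(-236))*(-81) = (√(5 + (6 - 1)²)*(-236))*(-81) = (√(5 + 5²)*(-236))*(-81) = (√(5 + 25)*(-236))*(-81) = (√30*(-236))*(-81) = -236*√30*(-81) = 19116*√30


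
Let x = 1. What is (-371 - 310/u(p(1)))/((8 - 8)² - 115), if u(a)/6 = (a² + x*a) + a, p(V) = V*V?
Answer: 3494/1035 ≈ 3.3758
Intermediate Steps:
p(V) = V²
u(a) = 6*a² + 12*a (u(a) = 6*((a² + 1*a) + a) = 6*((a² + a) + a) = 6*((a + a²) + a) = 6*(a² + 2*a) = 6*a² + 12*a)
(-371 - 310/u(p(1)))/((8 - 8)² - 115) = (-371 - 310*1/(6*(2 + 1²)))/((8 - 8)² - 115) = (-371 - 310*1/(6*(2 + 1)))/(0² - 115) = (-371 - 310/(6*1*3))/(0 - 115) = (-371 - 310/18)/(-115) = (-371 - 310*1/18)*(-1/115) = (-371 - 155/9)*(-1/115) = -3494/9*(-1/115) = 3494/1035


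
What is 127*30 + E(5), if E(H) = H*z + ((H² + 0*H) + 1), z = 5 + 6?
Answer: 3891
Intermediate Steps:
z = 11
E(H) = 1 + H² + 11*H (E(H) = H*11 + ((H² + 0*H) + 1) = 11*H + ((H² + 0) + 1) = 11*H + (H² + 1) = 11*H + (1 + H²) = 1 + H² + 11*H)
127*30 + E(5) = 127*30 + (1 + 5² + 11*5) = 3810 + (1 + 25 + 55) = 3810 + 81 = 3891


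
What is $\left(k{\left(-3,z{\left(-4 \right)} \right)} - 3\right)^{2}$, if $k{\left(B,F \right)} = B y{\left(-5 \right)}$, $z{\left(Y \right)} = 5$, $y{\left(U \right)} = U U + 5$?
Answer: $8649$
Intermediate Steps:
$y{\left(U \right)} = 5 + U^{2}$ ($y{\left(U \right)} = U^{2} + 5 = 5 + U^{2}$)
$k{\left(B,F \right)} = 30 B$ ($k{\left(B,F \right)} = B \left(5 + \left(-5\right)^{2}\right) = B \left(5 + 25\right) = B 30 = 30 B$)
$\left(k{\left(-3,z{\left(-4 \right)} \right)} - 3\right)^{2} = \left(30 \left(-3\right) - 3\right)^{2} = \left(-90 - 3\right)^{2} = \left(-93\right)^{2} = 8649$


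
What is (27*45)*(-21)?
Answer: -25515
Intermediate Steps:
(27*45)*(-21) = 1215*(-21) = -25515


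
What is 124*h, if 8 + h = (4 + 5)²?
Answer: 9052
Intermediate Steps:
h = 73 (h = -8 + (4 + 5)² = -8 + 9² = -8 + 81 = 73)
124*h = 124*73 = 9052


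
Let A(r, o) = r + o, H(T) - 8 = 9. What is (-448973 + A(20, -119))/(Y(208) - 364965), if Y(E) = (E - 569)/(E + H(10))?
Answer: 50520600/41058743 ≈ 1.2304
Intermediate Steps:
H(T) = 17 (H(T) = 8 + 9 = 17)
A(r, o) = o + r
Y(E) = (-569 + E)/(17 + E) (Y(E) = (E - 569)/(E + 17) = (-569 + E)/(17 + E))
(-448973 + A(20, -119))/(Y(208) - 364965) = (-448973 + (-119 + 20))/((-569 + 208)/(17 + 208) - 364965) = (-448973 - 99)/(-361/225 - 364965) = -449072/((1/225)*(-361) - 364965) = -449072/(-361/225 - 364965) = -449072/(-82117486/225) = -449072*(-225/82117486) = 50520600/41058743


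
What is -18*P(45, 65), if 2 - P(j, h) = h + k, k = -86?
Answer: -414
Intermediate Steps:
P(j, h) = 88 - h (P(j, h) = 2 - (h - 86) = 2 - (-86 + h) = 2 + (86 - h) = 88 - h)
-18*P(45, 65) = -18*(88 - 1*65) = -18*(88 - 65) = -18*23 = -414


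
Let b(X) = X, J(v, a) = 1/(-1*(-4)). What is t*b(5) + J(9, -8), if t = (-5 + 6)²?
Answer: 21/4 ≈ 5.2500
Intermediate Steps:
J(v, a) = ¼ (J(v, a) = 1/4 = ¼)
t = 1 (t = 1² = 1)
t*b(5) + J(9, -8) = 1*5 + ¼ = 5 + ¼ = 21/4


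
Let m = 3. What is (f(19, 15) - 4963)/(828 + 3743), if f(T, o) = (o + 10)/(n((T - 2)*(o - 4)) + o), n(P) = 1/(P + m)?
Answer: -14144763/13031921 ≈ -1.0854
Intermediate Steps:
n(P) = 1/(3 + P) (n(P) = 1/(P + 3) = 1/(3 + P))
f(T, o) = (10 + o)/(o + 1/(3 + (-4 + o)*(-2 + T))) (f(T, o) = (o + 10)/(1/(3 + (T - 2)*(o - 4)) + o) = (10 + o)/(1/(3 + (-2 + T)*(-4 + o)) + o) = (10 + o)/(1/(3 + (-4 + o)*(-2 + T)) + o) = (10 + o)/(o + 1/(3 + (-4 + o)*(-2 + T))))
(f(19, 15) - 4963)/(828 + 3743) = ((10 + 15)*(11 - 4*19 - 2*15 + 19*15)/(1 + 15*(11 - 4*19 - 2*15 + 19*15)) - 4963)/(828 + 3743) = (25*(11 - 76 - 30 + 285)/(1 + 15*(11 - 76 - 30 + 285)) - 4963)/4571 = (25*190/(1 + 15*190) - 4963)*(1/4571) = (25*190/(1 + 2850) - 4963)*(1/4571) = (25*190/2851 - 4963)*(1/4571) = ((1/2851)*25*190 - 4963)*(1/4571) = (4750/2851 - 4963)*(1/4571) = -14144763/2851*1/4571 = -14144763/13031921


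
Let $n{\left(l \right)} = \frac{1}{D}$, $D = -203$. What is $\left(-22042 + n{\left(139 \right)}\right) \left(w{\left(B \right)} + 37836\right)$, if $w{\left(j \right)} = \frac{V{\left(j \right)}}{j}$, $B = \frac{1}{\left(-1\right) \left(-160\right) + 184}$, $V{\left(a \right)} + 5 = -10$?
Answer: $- \frac{20887092036}{29} \approx -7.2024 \cdot 10^{8}$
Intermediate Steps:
$V{\left(a \right)} = -15$ ($V{\left(a \right)} = -5 - 10 = -15$)
$B = \frac{1}{344}$ ($B = \frac{1}{160 + 184} = \frac{1}{344} \approx 0.002907$)
$w{\left(j \right)} = - \frac{15}{j}$
$n{\left(l \right)} = - \frac{1}{203}$ ($n{\left(l \right)} = \frac{1}{-203} = - \frac{1}{203}$)
$\left(-22042 + n{\left(139 \right)}\right) \left(w{\left(B \right)} + 37836\right) = \left(-22042 - \frac{1}{203}\right) \left(- 15 \frac{1}{\frac{1}{344}} + 37836\right) = - \frac{4474527 \left(\left(-15\right) 344 + 37836\right)}{203} = - \frac{4474527 \left(-5160 + 37836\right)}{203} = \left(- \frac{4474527}{203}\right) 32676 = - \frac{20887092036}{29}$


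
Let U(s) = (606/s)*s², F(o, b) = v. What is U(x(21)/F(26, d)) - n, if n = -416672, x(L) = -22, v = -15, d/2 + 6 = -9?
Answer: 2087804/5 ≈ 4.1756e+5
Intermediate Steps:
d = -30 (d = -12 + 2*(-9) = -12 - 18 = -30)
F(o, b) = -15
U(s) = 606*s
U(x(21)/F(26, d)) - n = 606*(-22/(-15)) - 1*(-416672) = 606*(-22*(-1/15)) + 416672 = 606*(22/15) + 416672 = 4444/5 + 416672 = 2087804/5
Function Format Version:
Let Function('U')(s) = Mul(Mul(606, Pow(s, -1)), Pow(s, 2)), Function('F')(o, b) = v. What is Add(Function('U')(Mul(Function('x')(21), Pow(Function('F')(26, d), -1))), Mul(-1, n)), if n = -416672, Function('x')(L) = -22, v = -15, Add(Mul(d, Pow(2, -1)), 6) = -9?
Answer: Rational(2087804, 5) ≈ 4.1756e+5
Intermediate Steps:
d = -30 (d = Add(-12, Mul(2, -9)) = Add(-12, -18) = -30)
Function('F')(o, b) = -15
Function('U')(s) = Mul(606, s)
Add(Function('U')(Mul(Function('x')(21), Pow(Function('F')(26, d), -1))), Mul(-1, n)) = Add(Mul(606, Mul(-22, Pow(-15, -1))), Mul(-1, -416672)) = Add(Mul(606, Mul(-22, Rational(-1, 15))), 416672) = Add(Mul(606, Rational(22, 15)), 416672) = Add(Rational(4444, 5), 416672) = Rational(2087804, 5)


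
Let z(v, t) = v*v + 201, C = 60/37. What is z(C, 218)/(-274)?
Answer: -278769/375106 ≈ -0.74317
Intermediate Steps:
C = 60/37 (C = 60*(1/37) = 60/37 ≈ 1.6216)
z(v, t) = 201 + v² (z(v, t) = v² + 201 = 201 + v²)
z(C, 218)/(-274) = (201 + (60/37)²)/(-274) = (201 + 3600/1369)*(-1/274) = (278769/1369)*(-1/274) = -278769/375106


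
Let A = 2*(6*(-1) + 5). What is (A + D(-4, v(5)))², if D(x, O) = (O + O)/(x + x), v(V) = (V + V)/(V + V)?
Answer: 81/16 ≈ 5.0625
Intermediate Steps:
A = -2 (A = 2*(-6 + 5) = 2*(-1) = -2)
v(V) = 1 (v(V) = (2*V)/((2*V)) = (2*V)*(1/(2*V)) = 1)
D(x, O) = O/x (D(x, O) = (2*O)/((2*x)) = (2*O)*(1/(2*x)) = O/x)
(A + D(-4, v(5)))² = (-2 + 1/(-4))² = (-2 + 1*(-¼))² = (-2 - ¼)² = (-9/4)² = 81/16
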